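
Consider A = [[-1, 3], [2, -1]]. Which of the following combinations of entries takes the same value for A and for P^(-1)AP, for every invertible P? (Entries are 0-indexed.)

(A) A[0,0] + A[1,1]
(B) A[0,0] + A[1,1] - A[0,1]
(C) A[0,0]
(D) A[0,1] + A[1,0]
A

A[0,0] + A[1,1] is the trace of A. By the cyclic property of the trace, tr(P^(-1)AP) = tr(APP^(-1)) = tr(A), so it is the same for every matrix similar to A.

The other combinations are not similarity invariants. For example, take P = [[1, 2], [0, 1]] (det P = 1), so P^(-1) = [[1, -2], [0, 1]] and
B = P^(-1)AP = [[-5, -5], [2, 3]].
Evaluating each option on A and on B:
(A) A[0,0] + A[1,1]: -2 for A, -2 for B -> unchanged
(B) A[0,0] + A[1,1] - A[0,1]: -5 for A, 3 for B -> changes
(C) A[0,0]: -1 for A, -5 for B -> changes
(D) A[0,1] + A[1,0]: 5 for A, -3 for B -> changes

Only (A) A[0,0] + A[1,1] = -2 survives (and it does so for every P, not just this one), so it is the invariant.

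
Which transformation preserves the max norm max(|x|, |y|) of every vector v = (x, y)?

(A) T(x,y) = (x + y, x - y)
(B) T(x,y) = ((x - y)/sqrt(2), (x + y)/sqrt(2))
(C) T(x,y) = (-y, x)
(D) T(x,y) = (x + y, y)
C

A transformation preserves a norm if ||T(v)|| = ||v|| for every v; a single vector where the norm changes rules an option out.

(A) T(x,y) = (x + y, x - y): v = (1, 1) has norm max(|1|, |1|) = 1, but T(v) = (2, 0) has norm 2 -- not preserved.
(B) T(x,y) = ((x - y)/sqrt(2), (x + y)/sqrt(2)): v = (1, 0) has norm max(|1|, |0|) = 1, but T(v) = (sqrt(2)/2, sqrt(2)/2) has norm sqrt(2)/2 -- not preserved.
(C) T(x,y) = (-y, x): preserves the norm -- it only permutes the coordinates and/or flips signs, which leaves max(|x|, |y|) unchanged.
(D) T(x,y) = (x + y, y): v = (1, 1) has norm max(|1|, |1|) = 1, but T(v) = (2, 1) has norm 2 -- not preserved.

Therefore the answer is (C).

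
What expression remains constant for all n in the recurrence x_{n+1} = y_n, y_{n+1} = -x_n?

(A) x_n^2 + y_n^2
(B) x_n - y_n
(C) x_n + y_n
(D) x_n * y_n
A

For the recurrence x_{n+1} = y_n, y_{n+1} = -x_n:

x_{n+1}^2 + y_{n+1}^2 = y_n^2 + (-x_n)^2 = x_n^2 + y_n^2
The sum of squares is conserved (like energy in a harmonic oscillator).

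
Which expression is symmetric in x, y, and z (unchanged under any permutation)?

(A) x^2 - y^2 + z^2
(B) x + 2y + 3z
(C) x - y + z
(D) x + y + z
D

A symmetric expression is unchanged when the variables are permuted; here the transformation to test is the swap (x, y) -> (y, x).
A symmetric expression must survive every permutation; the single swap x <-> y already eliminates the distractors, and the keyed expression is also unchanged by x <-> z and y <-> z (each variable enters it in exactly the same way).
Substitute the transformed coordinates into each option and compare with the original:
(A) x^2 - y^2 + z^2  ->  (y)^2 - (x)^2 + z^2 = -x^2 + y^2 + z^2   [differs from x^2 - y^2 + z^2: not invariant]
(B) x + 2y + 3z  ->  (y) + 2(x) + 3z = 2x + y + 3z   [differs from x + 2y + 3z: not invariant]
(C) x - y + z  ->  (y) - (x) + z = -x + y + z   [differs from x - y + z: not invariant]
(D) x + y + z  ->  (y) + (x) + z = x + y + z   [equals x + y + z: invariant]

Only option (D), x + y + z, is unchanged by the transformation.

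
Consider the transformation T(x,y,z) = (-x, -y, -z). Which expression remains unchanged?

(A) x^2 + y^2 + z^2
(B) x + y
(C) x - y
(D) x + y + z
A

Apply T(x,y,z) = (-x, -y, -z) to each option, i.e. replace (x, y, z) by the transformed coordinates.
Substitute the transformed coordinates into each option and compare with the original:
(A) x^2 + y^2 + z^2  ->  (-x)^2 + (-y)^2 + (-z)^2 = x^2 + y^2 + z^2   [equals x^2 + y^2 + z^2: invariant]
(B) x + y  ->  (-x) + (-y) = -x - y   [differs from x + y: not invariant]
(C) x - y  ->  (-x) - (-y) = -x + y   [differs from x - y: not invariant]
(D) x + y + z  ->  (-x) + (-y) + (-z) = -x - y - z   [differs from x + y + z: not invariant]

Only option (A), x^2 + y^2 + z^2, is unchanged by the transformation.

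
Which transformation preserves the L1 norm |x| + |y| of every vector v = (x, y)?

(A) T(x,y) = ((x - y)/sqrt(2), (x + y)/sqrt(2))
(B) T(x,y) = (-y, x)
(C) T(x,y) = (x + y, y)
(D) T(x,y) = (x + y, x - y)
B

A transformation preserves a norm if ||T(v)|| = ||v|| for every v; a single vector where the norm changes rules an option out.

(A) T(x,y) = ((x - y)/sqrt(2), (x + y)/sqrt(2)): v = (1, 0) has norm |1| + |0| = 1, but T(v) = (sqrt(2)/2, sqrt(2)/2) has norm sqrt(2) -- not preserved.
(B) T(x,y) = (-y, x): preserves the norm -- it only permutes the coordinates and/or flips signs, which leaves |x| + |y| unchanged.
(C) T(x,y) = (x + y, y): v = (0, 1) has norm |0| + |1| = 1, but T(v) = (1, 1) has norm 2 -- not preserved.
(D) T(x,y) = (x + y, x - y): v = (1, 0) has norm |1| + |0| = 1, but T(v) = (1, 1) has norm 2 -- not preserved.

Therefore the answer is (B).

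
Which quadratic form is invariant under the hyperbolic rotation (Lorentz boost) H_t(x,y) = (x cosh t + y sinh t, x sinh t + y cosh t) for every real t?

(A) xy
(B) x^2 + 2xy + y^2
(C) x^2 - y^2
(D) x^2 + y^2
C

Write x' = x cosh t + y sinh t, y' = x sinh t + y cosh t and substitute into each option:
(A) xy: (x cosh t + y sinh t)(x sinh t + y cosh t) = xy(cosh^2 t + sinh^2 t) + (x^2 + y^2) sinh t cosh t = xy cosh 2t + (x^2 + y^2)(sinh 2t)/2   [not invariant for t != 0]
(B) x^2 + 2xy + y^2: (x' + y')^2 with x' + y' = (x + y)(cosh t + sinh t) = (x + y)e^t, so it becomes (x + y)^2 e^(2t)   [not invariant for t != 0]
(C) x^2 - y^2: (x cosh t + y sinh t)^2 - (x sinh t + y cosh t)^2 = x^2(cosh^2 t - sinh^2 t) + 2xy(cosh t sinh t - sinh t cosh t) + y^2(sinh^2 t - cosh^2 t) = x^2 - y^2   [invariant, using cosh^2 t - sinh^2 t = 1]
(D) x^2 + y^2: (x cosh t + y sinh t)^2 + (x sinh t + y cosh t)^2 = (x^2 + y^2)(cosh^2 t + sinh^2 t) + 4xy sinh t cosh t = (x^2 + y^2) cosh 2t + 2xy sinh 2t   [not invariant for t != 0]

Only (C) x^2 - y^2 is unchanged; it is the Minkowski form preserved by Lorentz boosts, just as x^2 + y^2 is preserved by ordinary rotations.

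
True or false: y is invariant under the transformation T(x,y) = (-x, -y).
False

Substitute T(x,y) = (-x, -y) into the expression and compare with the original.

Original: y
After applying T: (-y) = -y

This differs from the original y (difference: -2y), so the expression is NOT invariant.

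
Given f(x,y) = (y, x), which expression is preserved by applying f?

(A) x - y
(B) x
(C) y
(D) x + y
D

For f(x,y) = (y, x):
After applying f: x' = y, y' = x. So x' + y' = y + x = x + y.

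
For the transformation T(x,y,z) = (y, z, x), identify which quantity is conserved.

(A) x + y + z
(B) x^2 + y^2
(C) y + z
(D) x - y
A

Apply T(x,y,z) = (y, z, x) to each option, i.e. replace (x, y, z) by the transformed coordinates.
Substitute the transformed coordinates into each option and compare with the original:
(A) x + y + z  ->  (y) + (z) + (x) = x + y + z   [equals x + y + z: invariant]
(B) x^2 + y^2  ->  (y)^2 + (z)^2 = y^2 + z^2   [differs from x^2 + y^2: not invariant]
(C) y + z  ->  (z) + (x) = x + z   [differs from y + z: not invariant]
(D) x - y  ->  (y) - (z) = y - z   [differs from x - y: not invariant]

Only option (A), x + y + z, is unchanged by the transformation.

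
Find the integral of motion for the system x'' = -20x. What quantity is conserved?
E = (x')^2 + 20x^2

Multiply the equation by x':
x' * x'' = -20x * x'
The left side is d/dt[(x')^2/2] and the right side is d/dt[-20x^2/2], so
d/dt[(x')^2/2 + 20x^2/2] = 0, i.e. (x')^2/2 + 20x^2/2 = constant.
Multiplying by 2, the integral of motion is E = (x')^2 + 20x^2.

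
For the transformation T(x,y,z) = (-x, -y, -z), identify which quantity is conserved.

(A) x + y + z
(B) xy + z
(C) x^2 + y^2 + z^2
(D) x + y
C

Apply T(x,y,z) = (-x, -y, -z) to each option, i.e. replace (x, y, z) by the transformed coordinates.
Substitute the transformed coordinates into each option and compare with the original:
(A) x + y + z  ->  (-x) + (-y) + (-z) = -x - y - z   [differs from x + y + z: not invariant]
(B) xy + z  ->  (-x)(-y) + (-z) = xy - z   [differs from xy + z: not invariant]
(C) x^2 + y^2 + z^2  ->  (-x)^2 + (-y)^2 + (-z)^2 = x^2 + y^2 + z^2   [equals x^2 + y^2 + z^2: invariant]
(D) x + y  ->  (-x) + (-y) = -x - y   [differs from x + y: not invariant]

Only option (C), x^2 + y^2 + z^2, is unchanged by the transformation.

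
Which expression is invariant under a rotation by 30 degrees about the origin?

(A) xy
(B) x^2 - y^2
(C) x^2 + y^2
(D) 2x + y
C

A rotation by 30 degrees sends (x, y) to (sqrt(3)x/2 - y/2, x/2 + sqrt(3)y/2).
Substitute the transformed coordinates into each option and compare with the original:
(A) xy  ->  (sqrt(3)x/2 - y/2)(x/2 + sqrt(3)y/2) = sqrt(3)x^2/4 + xy/2 - sqrt(3)y^2/4   [differs from xy: not invariant]
(B) x^2 - y^2  ->  (sqrt(3)x/2 - y/2)^2 - (x/2 + sqrt(3)y/2)^2 = x^2/2 - sqrt(3)xy - y^2/2   [differs from x^2 - y^2: not invariant]
(C) x^2 + y^2  ->  (sqrt(3)x/2 - y/2)^2 + (x/2 + sqrt(3)y/2)^2 = x^2 + y^2   [equals x^2 + y^2: invariant]
(D) 2x + y  ->  2(sqrt(3)x/2 - y/2) + (x/2 + sqrt(3)y/2) = x/2 + sqrt(3)x - y + sqrt(3)y/2   [differs from 2x + y: not invariant]

Only option (C), x^2 + y^2, is unchanged by the transformation.
Geometrically, x^2 + y^2 is the squared distance from the origin, which every rotation about the origin preserves.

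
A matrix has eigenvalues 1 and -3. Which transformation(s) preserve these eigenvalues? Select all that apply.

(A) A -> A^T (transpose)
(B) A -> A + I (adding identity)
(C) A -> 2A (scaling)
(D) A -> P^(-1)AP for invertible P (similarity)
A and D

Eigenvalues are preserved by:
1. Similarity transformations: A -> P^(-1)AP (same characteristic polynomial)
2. Transpose: A^T has the same eigenvalues as A

Eigenvalues are NOT preserved by:
- Adding identity: eigenvalues become 1+1, -3+1
- Scaling: eigenvalues become 2, -6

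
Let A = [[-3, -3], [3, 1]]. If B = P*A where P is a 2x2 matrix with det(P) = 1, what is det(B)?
6

By the multiplicative property of determinants, det(B) = det(P*A) = det(P) * det(A) = det(A),
so the determinant is invariant under multiplication by any determinant-1 matrix; we just need det(A).

det(A) = (-3)(1) - (-3)(3) = -3 - (-9) = 6

Therefore det(B) = 1 * 6 = 6.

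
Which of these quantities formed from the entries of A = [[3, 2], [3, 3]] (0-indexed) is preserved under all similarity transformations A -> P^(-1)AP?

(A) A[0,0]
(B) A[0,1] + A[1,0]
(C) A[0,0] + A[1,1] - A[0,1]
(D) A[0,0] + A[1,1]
D

A[0,0] + A[1,1] is the trace of A. By the cyclic property of the trace, tr(P^(-1)AP) = tr(APP^(-1)) = tr(A), so it is the same for every matrix similar to A.

The other combinations are not similarity invariants. For example, take P = [[1, -1], [0, 1]] (det P = 1), so P^(-1) = [[1, 1], [0, 1]] and
B = P^(-1)AP = [[6, -1], [3, 0]].
Evaluating each option on A and on B:
(A) A[0,0]: 3 for A, 6 for B -> changes
(B) A[0,1] + A[1,0]: 5 for A, 2 for B -> changes
(C) A[0,0] + A[1,1] - A[0,1]: 4 for A, 7 for B -> changes
(D) A[0,0] + A[1,1]: 6 for A, 6 for B -> unchanged

Only (D) A[0,0] + A[1,1] = 6 survives (and it does so for every P, not just this one), so it is the invariant.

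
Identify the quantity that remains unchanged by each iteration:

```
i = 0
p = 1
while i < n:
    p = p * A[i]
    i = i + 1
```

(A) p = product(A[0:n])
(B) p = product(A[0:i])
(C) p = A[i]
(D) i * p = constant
B

A loop invariant must hold before the first iteration and be re-established by every execution of the body.

(B) p = product(A[0:i]): Initially i = 0 and p = 1 = product of the empty slice A[0:0]. If p = product(A[0:i]) holds at the top of an iteration, the body sets p to product(A[0:i]) * A[i] = product(A[0:i+1]) and then i to i+1, so the property is restored. At exit i = n, giving p = product(A[0:n]).

The other options fail:
(A) p = product(A[0:n]): false before the loop (p = 1, not the full product) -- it only becomes true at exit.
(C) p = A[i]: after the first iteration p = A[0] but i = 1; in general p is a product of several elements, not a single one.
(D) i * p = constant: initially i * p = 0, but after one iteration it is 1 * A[0], which is nonzero in general.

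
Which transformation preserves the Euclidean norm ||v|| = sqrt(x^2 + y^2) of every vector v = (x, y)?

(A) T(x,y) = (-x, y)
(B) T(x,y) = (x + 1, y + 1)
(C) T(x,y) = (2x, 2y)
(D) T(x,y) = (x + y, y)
A

A transformation preserves a norm if ||T(v)|| = ||v|| for every v; a single vector where the norm changes rules an option out.

(A) T(x,y) = (-x, y): preserves the norm -- it is an orthogonal map (a rotation/reflection), and (-x)^2 + (y)^2 simplifies to x^2 + y^2.
(B) T(x,y) = (x + 1, y + 1): v = (1, 0) has norm sqrt((1)^2 + (0)^2) = 1, but T(v) = (2, 1) has norm sqrt(5) -- not preserved.
(C) T(x,y) = (2x, 2y): v = (1, 0) has norm sqrt((1)^2 + (0)^2) = 1, but T(v) = (2, 0) has norm 2 -- not preserved.
(D) T(x,y) = (x + y, y): v = (0, 1) has norm sqrt((0)^2 + (1)^2) = 1, but T(v) = (1, 1) has norm sqrt(2) -- not preserved.

Therefore the answer is (A).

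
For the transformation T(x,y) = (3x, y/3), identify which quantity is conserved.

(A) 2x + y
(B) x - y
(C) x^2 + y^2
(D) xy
D

An expression E(x,y) is invariant under T if E(T(x,y)) = E(x,y). Here T(x,y) = (3x, y/3).
Substitute the transformed coordinates into each option and compare with the original:
(A) 2x + y  ->  2(3x) + (y/3) = 6x + y/3   [differs from 2x + y: not invariant]
(B) x - y  ->  (3x) - (y/3) = 3x - y/3   [differs from x - y: not invariant]
(C) x^2 + y^2  ->  (3x)^2 + (y/3)^2 = 9x^2 + y^2/9   [differs from x^2 + y^2: not invariant]
(D) xy  ->  (3x)(y/3) = xy   [equals xy: invariant]

Only option (D), xy, is unchanged by the transformation.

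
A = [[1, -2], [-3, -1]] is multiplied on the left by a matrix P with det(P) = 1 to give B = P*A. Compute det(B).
-7

By the multiplicative property of determinants, det(B) = det(P*A) = det(P) * det(A) = det(A),
so the determinant is invariant under multiplication by any determinant-1 matrix; we just need det(A).

det(A) = (1)(-1) - (-2)(-3) = -1 - 6 = -7

Therefore det(B) = 1 * (-7) = -7.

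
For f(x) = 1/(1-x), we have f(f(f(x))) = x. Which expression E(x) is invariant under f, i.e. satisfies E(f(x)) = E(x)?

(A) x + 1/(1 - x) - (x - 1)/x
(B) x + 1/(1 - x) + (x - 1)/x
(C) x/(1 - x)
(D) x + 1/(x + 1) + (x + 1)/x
B

Replace x by f(x) = 1/(1 - x) in each option and simplify. As a quick numerical cross-check, also compare E(3) with E(f(3)) = E(-1/2).

(A) x + 1/(1 - x) - (x - 1)/x  ->  (1/(1 - x)) + 1/(1 - (1/(1 - x))) - ((1/(1 - x)) - 1)/(1/(1 - x)) = (x^2(1 - x) - x + (x - 1)^2)/(x(x - 1)); check: E(3) = 11/6 but E(-1/2) = -17/6.   [not invariant]
(B) x + 1/(1 - x) + (x - 1)/x  ->  (1/(1 - x)) + 1/(1 - (1/(1 - x))) + ((1/(1 - x)) - 1)/(1/(1 - x)), which simplifies back to x + 1/(1 - x) + (x - 1)/x; check: E(3) = 19/6, E(-1/2) = 19/6.   [invariant]
(C) x/(1 - x)  ->  (1/(1 - x))/(1 - (1/(1 - x))) = -1/x; check: E(3) = -3/2 but E(-1/2) = -1/3.   [not invariant]
(D) x + 1/(x + 1) + (x + 1)/x  ->  (1/(1 - x)) + 1/((1/(1 - x)) + 1) + ((1/(1 - x)) + 1)/(1/(1 - x)) = (-x^3 + 6x^2 - 11x + 7)/(x^2 - 3x + 2); check: E(3) = 55/12 but E(-1/2) = 1/2.   [not invariant]

Only (B) is unchanged. Indeed f(f(x)) = 1/(1 - 1/(1-x)) = (1-x)/(-x) = (x-1)/x, so E(x) = x + f(x) + f(f(x)) is the sum over the whole 3-cycle; applying f just permutes the three terms cyclically (x -> f(x) -> f(f(x)) -> x), leaving the sum unchanged.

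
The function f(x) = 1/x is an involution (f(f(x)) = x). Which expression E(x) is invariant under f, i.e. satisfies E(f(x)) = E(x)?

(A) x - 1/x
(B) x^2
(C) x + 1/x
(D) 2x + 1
C

Replace x by f(x) = 1/x in each option and simplify. As a quick numerical cross-check, also compare E(3) with E(f(3)) = E(1/3).

(A) x - 1/x  ->  (1/x) - 1/(1/x) = -x + 1/x; check: E(3) = 8/3 but E(1/3) = -8/3.   [not invariant]
(B) x^2  ->  (1/x)^2 = x^(-2); check: E(3) = 9 but E(1/3) = 1/9.   [not invariant]
(C) x + 1/x  ->  (1/x) + 1/(1/x), which simplifies back to x + 1/x; check: E(3) = 10/3, E(1/3) = 10/3.   [invariant]
(D) 2x + 1  ->  2(1/x) + 1 = (x + 2)/x; check: E(3) = 7 but E(1/3) = 5/3.   [not invariant]

Only (C) is unchanged. E is symmetric under swapping x with f(x) = 1/x, which is exactly what an involution does.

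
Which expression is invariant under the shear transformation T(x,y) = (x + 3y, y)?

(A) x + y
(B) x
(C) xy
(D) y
D

Under the shear T(x,y) = (x + 3y, y):
Substitute the transformed coordinates into each option and compare with the original:
(A) x + y  ->  (x + 3y) + (y) = x + 4y   [differs from x + y: not invariant]
(B) x  ->  (x + 3y) = x + 3y   [differs from x: not invariant]
(C) xy  ->  (x + 3y)(y) = xy + 3y^2   [differs from xy: not invariant]
(D) y  ->  (y) = y   [equals y: invariant]

Only option (D), y, is unchanged by the transformation.
A horizontal shear moves points parallel to the x-axis, so the y-coordinate (and any function of y alone) is unchanged.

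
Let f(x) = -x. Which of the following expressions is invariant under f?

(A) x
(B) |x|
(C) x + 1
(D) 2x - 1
B

For f(x) = -x:
Applying f replaces x by -x. Since |-x| = |x|, the absolute value is unchanged by f, whereas x -> -x, 2x - 1 -> -2x - 1 and x + 1 -> -x + 1 all change.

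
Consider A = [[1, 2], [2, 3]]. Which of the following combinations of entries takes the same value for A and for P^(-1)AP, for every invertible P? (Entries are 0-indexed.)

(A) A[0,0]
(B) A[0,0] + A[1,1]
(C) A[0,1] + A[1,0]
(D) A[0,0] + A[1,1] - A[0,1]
B

A[0,0] + A[1,1] is the trace of A. By the cyclic property of the trace, tr(P^(-1)AP) = tr(APP^(-1)) = tr(A), so it is the same for every matrix similar to A.

The other combinations are not similarity invariants. For example, take P = [[1, 2], [0, 1]] (det P = 1), so P^(-1) = [[1, -2], [0, 1]] and
B = P^(-1)AP = [[-3, -10], [2, 7]].
Evaluating each option on A and on B:
(A) A[0,0]: 1 for A, -3 for B -> changes
(B) A[0,0] + A[1,1]: 4 for A, 4 for B -> unchanged
(C) A[0,1] + A[1,0]: 4 for A, -8 for B -> changes
(D) A[0,0] + A[1,1] - A[0,1]: 2 for A, 14 for B -> changes

Only (B) A[0,0] + A[1,1] = 4 survives (and it does so for every P, not just this one), so it is the invariant.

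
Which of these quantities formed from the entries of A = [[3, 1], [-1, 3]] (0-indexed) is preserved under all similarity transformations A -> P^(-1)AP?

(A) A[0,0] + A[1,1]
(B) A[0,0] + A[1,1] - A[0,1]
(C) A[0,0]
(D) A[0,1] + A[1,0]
A

A[0,0] + A[1,1] is the trace of A. By the cyclic property of the trace, tr(P^(-1)AP) = tr(APP^(-1)) = tr(A), so it is the same for every matrix similar to A.

The other combinations are not similarity invariants. For example, take P = [[1, 2], [0, 1]] (det P = 1), so P^(-1) = [[1, -2], [0, 1]] and
B = P^(-1)AP = [[5, 5], [-1, 1]].
Evaluating each option on A and on B:
(A) A[0,0] + A[1,1]: 6 for A, 6 for B -> unchanged
(B) A[0,0] + A[1,1] - A[0,1]: 5 for A, 1 for B -> changes
(C) A[0,0]: 3 for A, 5 for B -> changes
(D) A[0,1] + A[1,0]: 0 for A, 4 for B -> changes

Only (A) A[0,0] + A[1,1] = 6 survives (and it does so for every P, not just this one), so it is the invariant.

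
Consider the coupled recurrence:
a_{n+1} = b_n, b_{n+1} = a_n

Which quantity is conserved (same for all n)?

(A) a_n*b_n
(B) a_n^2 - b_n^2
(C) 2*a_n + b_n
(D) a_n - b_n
A

Replace a_n by a_{n+1} = b_n and b_n by b_{n+1} = a_n in each option and simplify:
(A) a_n*b_n  ->  (b_n)*(a_n) = a_n*b_n   [conserved]
(B) a_n^2 - b_n^2  ->  (b_n)^2 - (a_n)^2 = -a_n^2 + b_n^2   [not conserved]
(C) 2*a_n + b_n  ->  2*(b_n) + (a_n) = a_n + 2*b_n   [not conserved]
(D) a_n - b_n  ->  (b_n) - (a_n) = -a_n + b_n   [not conserved]

Only (A) a_n*b_n returns to itself after one step, so it is the conserved quantity.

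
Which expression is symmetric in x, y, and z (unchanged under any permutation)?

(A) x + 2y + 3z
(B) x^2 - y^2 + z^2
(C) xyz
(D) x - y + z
C

A symmetric expression is unchanged when the variables are permuted; here the transformation to test is the swap (x, y) -> (y, x).
A symmetric expression must survive every permutation; the single swap x <-> y already eliminates the distractors, and the keyed expression is also unchanged by x <-> z and y <-> z (each variable enters it in exactly the same way).
Substitute the transformed coordinates into each option and compare with the original:
(A) x + 2y + 3z  ->  (y) + 2(x) + 3z = 2x + y + 3z   [differs from x + 2y + 3z: not invariant]
(B) x^2 - y^2 + z^2  ->  (y)^2 - (x)^2 + z^2 = -x^2 + y^2 + z^2   [differs from x^2 - y^2 + z^2: not invariant]
(C) xyz  ->  (y)(x)z = xyz   [equals xyz: invariant]
(D) x - y + z  ->  (y) - (x) + z = -x + y + z   [differs from x - y + z: not invariant]

Only option (C), xyz, is unchanged by the transformation.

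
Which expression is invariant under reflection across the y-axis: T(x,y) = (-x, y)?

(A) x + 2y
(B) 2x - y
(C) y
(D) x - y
C

The map is reflection across the y-axis: T(x,y) = (-x, y).
Substitute the transformed coordinates into each option and compare with the original:
(A) x + 2y  ->  (-x) + 2(y) = -x + 2y   [differs from x + 2y: not invariant]
(B) 2x - y  ->  2(-x) - (y) = -2x - y   [differs from 2x - y: not invariant]
(C) y  ->  (y) = y   [equals y: invariant]
(D) x - y  ->  (-x) - (y) = -x - y   [differs from x - y: not invariant]

Only option (C), y, is unchanged by the transformation.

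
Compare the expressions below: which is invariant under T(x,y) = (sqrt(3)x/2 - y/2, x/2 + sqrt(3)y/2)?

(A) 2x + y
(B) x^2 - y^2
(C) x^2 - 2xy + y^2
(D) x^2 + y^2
D

An expression E(x,y) is invariant under T if E(T(x,y)) = E(x,y). Here T(x,y) = (sqrt(3)x/2 - y/2, x/2 + sqrt(3)y/2).
Substitute the transformed coordinates into each option and compare with the original:
(A) 2x + y  ->  2(sqrt(3)x/2 - y/2) + (x/2 + sqrt(3)y/2) = x/2 + sqrt(3)x - y + sqrt(3)y/2   [differs from 2x + y: not invariant]
(B) x^2 - y^2  ->  (sqrt(3)x/2 - y/2)^2 - (x/2 + sqrt(3)y/2)^2 = x^2/2 - sqrt(3)xy - y^2/2   [differs from x^2 - y^2: not invariant]
(C) x^2 - 2xy + y^2  ->  (sqrt(3)x/2 - y/2)^2 - 2(sqrt(3)x/2 - y/2)(x/2 + sqrt(3)y/2) + (x/2 + sqrt(3)y/2)^2 = -sqrt(3)x^2/2 + x^2 - xy + sqrt(3)y^2/2 + y^2   [differs from x^2 - 2xy + y^2: not invariant]
(D) x^2 + y^2  ->  (sqrt(3)x/2 - y/2)^2 + (x/2 + sqrt(3)y/2)^2 = x^2 + y^2   [equals x^2 + y^2: invariant]

Only option (D), x^2 + y^2, is unchanged by the transformation.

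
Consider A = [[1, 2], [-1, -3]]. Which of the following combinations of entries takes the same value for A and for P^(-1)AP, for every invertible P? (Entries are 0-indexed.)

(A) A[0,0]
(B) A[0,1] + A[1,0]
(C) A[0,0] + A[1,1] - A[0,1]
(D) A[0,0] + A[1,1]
D

A[0,0] + A[1,1] is the trace of A. By the cyclic property of the trace, tr(P^(-1)AP) = tr(APP^(-1)) = tr(A), so it is the same for every matrix similar to A.

The other combinations are not similarity invariants. For example, take P = [[1, 1], [1, 2]] (det P = 1), so P^(-1) = [[2, -1], [-1, 1]] and
B = P^(-1)AP = [[10, 17], [-7, -12]].
Evaluating each option on A and on B:
(A) A[0,0]: 1 for A, 10 for B -> changes
(B) A[0,1] + A[1,0]: 1 for A, 10 for B -> changes
(C) A[0,0] + A[1,1] - A[0,1]: -4 for A, -19 for B -> changes
(D) A[0,0] + A[1,1]: -2 for A, -2 for B -> unchanged

Only (D) A[0,0] + A[1,1] = -2 survives (and it does so for every P, not just this one), so it is the invariant.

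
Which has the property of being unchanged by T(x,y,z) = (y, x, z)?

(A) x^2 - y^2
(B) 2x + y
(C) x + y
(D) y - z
C

Apply T(x,y,z) = (y, x, z) to each option, i.e. replace (x, y, z) by the transformed coordinates.
Substitute the transformed coordinates into each option and compare with the original:
(A) x^2 - y^2  ->  (y)^2 - (x)^2 = -x^2 + y^2   [differs from x^2 - y^2: not invariant]
(B) 2x + y  ->  2(y) + (x) = x + 2y   [differs from 2x + y: not invariant]
(C) x + y  ->  (y) + (x) = x + y   [equals x + y: invariant]
(D) y - z  ->  (x) - (z) = x - z   [differs from y - z: not invariant]

Only option (C), x + y, is unchanged by the transformation.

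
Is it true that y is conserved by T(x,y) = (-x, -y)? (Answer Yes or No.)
No

Substitute T(x,y) = (-x, -y) into the expression and compare with the original.

Original: y
After applying T: (-y) = -y

This differs from the original y (difference: -2y), so the expression is NOT invariant.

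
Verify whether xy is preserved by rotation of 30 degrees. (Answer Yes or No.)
No

Applying rotation by 30 degrees: x' = x*cos(30 degrees) - y*sin(30 degrees) = sqrt(3)x/2 - y/2, y' = x*sin(30 degrees) + y*cos(30 degrees) = x/2 + sqrt(3)y/2

Substituting into xy:
(sqrt(3)x/2 - y/2)(x/2 + sqrt(3)y/2)
= sqrt(3)x^2/4 + xy/2 - sqrt(3)y^2/4

This differs from the original expression xy, so it is NOT invariant.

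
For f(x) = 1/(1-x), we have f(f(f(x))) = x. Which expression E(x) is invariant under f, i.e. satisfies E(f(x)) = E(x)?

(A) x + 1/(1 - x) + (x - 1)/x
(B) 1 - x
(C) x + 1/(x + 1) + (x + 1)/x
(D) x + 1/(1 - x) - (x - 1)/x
A

Replace x by f(x) = 1/(1 - x) in each option and simplify. As a quick numerical cross-check, also compare E(4) with E(f(4)) = E(-1/3).

(A) x + 1/(1 - x) + (x - 1)/x  ->  (1/(1 - x)) + 1/(1 - (1/(1 - x))) + ((1/(1 - x)) - 1)/(1/(1 - x)), which simplifies back to x + 1/(1 - x) + (x - 1)/x; check: E(4) = 53/12, E(-1/3) = 53/12.   [invariant]
(B) 1 - x  ->  1 - (1/(1 - x)) = x/(x - 1); check: E(4) = -3 but E(-1/3) = 4/3.   [not invariant]
(C) x + 1/(x + 1) + (x + 1)/x  ->  (1/(1 - x)) + 1/((1/(1 - x)) + 1) + ((1/(1 - x)) + 1)/(1/(1 - x)) = (-x^3 + 6x^2 - 11x + 7)/(x^2 - 3x + 2); check: E(4) = 109/20 but E(-1/3) = -5/6.   [not invariant]
(D) x + 1/(1 - x) - (x - 1)/x  ->  (1/(1 - x)) + 1/(1 - (1/(1 - x))) - ((1/(1 - x)) - 1)/(1/(1 - x)) = (x^2(1 - x) - x + (x - 1)^2)/(x(x - 1)); check: E(4) = 35/12 but E(-1/3) = -43/12.   [not invariant]

Only (A) is unchanged. Indeed f(f(x)) = 1/(1 - 1/(1-x)) = (1-x)/(-x) = (x-1)/x, so E(x) = x + f(x) + f(f(x)) is the sum over the whole 3-cycle; applying f just permutes the three terms cyclically (x -> f(x) -> f(f(x)) -> x), leaving the sum unchanged.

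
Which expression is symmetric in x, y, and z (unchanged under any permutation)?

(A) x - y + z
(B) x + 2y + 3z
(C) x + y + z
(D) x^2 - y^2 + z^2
C

A symmetric expression is unchanged when the variables are permuted; here the transformation to test is the swap (x, y) -> (y, x).
A symmetric expression must survive every permutation; the single swap x <-> y already eliminates the distractors, and the keyed expression is also unchanged by x <-> z and y <-> z (each variable enters it in exactly the same way).
Substitute the transformed coordinates into each option and compare with the original:
(A) x - y + z  ->  (y) - (x) + z = -x + y + z   [differs from x - y + z: not invariant]
(B) x + 2y + 3z  ->  (y) + 2(x) + 3z = 2x + y + 3z   [differs from x + 2y + 3z: not invariant]
(C) x + y + z  ->  (y) + (x) + z = x + y + z   [equals x + y + z: invariant]
(D) x^2 - y^2 + z^2  ->  (y)^2 - (x)^2 + z^2 = -x^2 + y^2 + z^2   [differs from x^2 - y^2 + z^2: not invariant]

Only option (C), x + y + z, is unchanged by the transformation.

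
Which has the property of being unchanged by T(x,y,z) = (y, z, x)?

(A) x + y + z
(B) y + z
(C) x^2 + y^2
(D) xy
A

Apply T(x,y,z) = (y, z, x) to each option, i.e. replace (x, y, z) by the transformed coordinates.
Substitute the transformed coordinates into each option and compare with the original:
(A) x + y + z  ->  (y) + (z) + (x) = x + y + z   [equals x + y + z: invariant]
(B) y + z  ->  (z) + (x) = x + z   [differs from y + z: not invariant]
(C) x^2 + y^2  ->  (y)^2 + (z)^2 = y^2 + z^2   [differs from x^2 + y^2: not invariant]
(D) xy  ->  (y)(z) = yz   [differs from xy: not invariant]

Only option (A), x + y + z, is unchanged by the transformation.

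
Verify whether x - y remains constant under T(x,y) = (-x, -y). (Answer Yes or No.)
No

Substitute T(x,y) = (-x, -y) into the expression and compare with the original.

Original: x - y
After applying T: (-x) - (-y) = -x + y

This differs from the original x - y (difference: -2x + 2y), so the expression is NOT invariant.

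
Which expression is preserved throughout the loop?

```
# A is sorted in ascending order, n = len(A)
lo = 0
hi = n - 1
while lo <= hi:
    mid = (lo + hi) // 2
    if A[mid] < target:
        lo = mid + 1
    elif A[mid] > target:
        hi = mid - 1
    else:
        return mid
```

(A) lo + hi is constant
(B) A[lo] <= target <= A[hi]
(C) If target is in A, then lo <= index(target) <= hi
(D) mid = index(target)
C

A loop invariant must hold before the first iteration and be re-established by every execution of the body.

(C) If target is in A, then lo <= index(target) <= hi: Before the loop [lo, hi] = [0, n-1] covers every index. When A[mid] < target, sortedness puts target strictly to the right of mid, so setting lo = mid + 1 keeps index(target) in [lo, hi]; symmetrically for hi = mid - 1. Hence 'if target is in A then lo <= index(target) <= hi' holds after every iteration, and when lo > hi it proves target is absent.

The other options fail:
(A) lo + hi is constant: each iteration moves exactly one of lo, hi, so lo + hi changes (e.g. 0 + (n-1) becomes (mid+1) + (n-1)).
(B) A[lo] <= target <= A[hi]: fails when target is not in A (e.g. target < A[0] already violates it before the loop), so it is not maintained in general.
(D) mid = index(target): mid is just the current probe; it equals index(target) only on the iteration that returns.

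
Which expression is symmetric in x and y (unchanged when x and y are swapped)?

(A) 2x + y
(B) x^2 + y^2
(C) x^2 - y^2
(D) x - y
B

A symmetric expression is unchanged when the variables are permuted; here the transformation to test is the swap (x, y) -> (y, x).
Substitute the transformed coordinates into each option and compare with the original:
(A) 2x + y  ->  2(y) + (x) = x + 2y   [differs from 2x + y: not invariant]
(B) x^2 + y^2  ->  (y)^2 + (x)^2 = x^2 + y^2   [equals x^2 + y^2: invariant]
(C) x^2 - y^2  ->  (y)^2 - (x)^2 = -x^2 + y^2   [differs from x^2 - y^2: not invariant]
(D) x - y  ->  (y) - (x) = -x + y   [differs from x - y: not invariant]

Only option (B), x^2 + y^2, is unchanged by the transformation.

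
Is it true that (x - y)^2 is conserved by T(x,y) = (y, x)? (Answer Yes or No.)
Yes

Substitute T(x,y) = (y, x) into the expression and compare with the original.

Original: (x - y)^2
After applying T: ((y) - (x))^2 = x^2 - 2xy + y^2

This is identical to the original (x - y)^2, so the expression is invariant.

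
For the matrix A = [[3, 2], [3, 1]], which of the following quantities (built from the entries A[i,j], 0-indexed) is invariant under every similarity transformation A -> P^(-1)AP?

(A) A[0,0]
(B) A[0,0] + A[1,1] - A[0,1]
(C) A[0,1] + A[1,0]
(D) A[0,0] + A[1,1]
D

A[0,0] + A[1,1] is the trace of A. By the cyclic property of the trace, tr(P^(-1)AP) = tr(APP^(-1)) = tr(A), so it is the same for every matrix similar to A.

The other combinations are not similarity invariants. For example, take P = [[1, 1], [0, 1]] (det P = 1), so P^(-1) = [[1, -1], [0, 1]] and
B = P^(-1)AP = [[0, 1], [3, 4]].
Evaluating each option on A and on B:
(A) A[0,0]: 3 for A, 0 for B -> changes
(B) A[0,0] + A[1,1] - A[0,1]: 2 for A, 3 for B -> changes
(C) A[0,1] + A[1,0]: 5 for A, 4 for B -> changes
(D) A[0,0] + A[1,1]: 4 for A, 4 for B -> unchanged

Only (D) A[0,0] + A[1,1] = 4 survives (and it does so for every P, not just this one), so it is the invariant.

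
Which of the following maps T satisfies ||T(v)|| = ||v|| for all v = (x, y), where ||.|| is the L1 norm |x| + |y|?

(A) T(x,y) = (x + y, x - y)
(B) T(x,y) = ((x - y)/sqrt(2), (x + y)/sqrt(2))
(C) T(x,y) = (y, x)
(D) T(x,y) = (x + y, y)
C

A transformation preserves a norm if ||T(v)|| = ||v|| for every v; a single vector where the norm changes rules an option out.

(A) T(x,y) = (x + y, x - y): v = (1, 0) has norm |1| + |0| = 1, but T(v) = (1, 1) has norm 2 -- not preserved.
(B) T(x,y) = ((x - y)/sqrt(2), (x + y)/sqrt(2)): v = (1, 0) has norm |1| + |0| = 1, but T(v) = (sqrt(2)/2, sqrt(2)/2) has norm sqrt(2) -- not preserved.
(C) T(x,y) = (y, x): preserves the norm -- it only permutes the coordinates and/or flips signs, which leaves |x| + |y| unchanged.
(D) T(x,y) = (x + y, y): v = (0, 1) has norm |0| + |1| = 1, but T(v) = (1, 1) has norm 2 -- not preserved.

Therefore the answer is (C).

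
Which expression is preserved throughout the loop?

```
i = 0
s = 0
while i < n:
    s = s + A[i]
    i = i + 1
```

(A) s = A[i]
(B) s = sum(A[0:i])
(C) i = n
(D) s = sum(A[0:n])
B

A loop invariant must hold before the first iteration and be re-established by every execution of the body.

(B) s = sum(A[0:i]): Initially i = 0 and s = 0 = sum of the empty slice A[0:0]. If s = sum(A[0:i]) holds at the top of an iteration, the body sets s to sum(A[0:i]) + A[i] = sum(A[0:i+1]) and then i to i+1, so s = sum(A[0:i]) holds again. At exit i = n, giving s = sum(A[0:n]).

The other options fail:
(A) s = A[i]: after the first iteration s = A[0] but i = 1, so s = A[i] compares s with the wrong element (and fails in general).
(C) i = n: false initially (i = 0); it is the exit condition, not an invariant.
(D) s = sum(A[0:n]): false before the loop (s = 0, not the full sum) -- it only becomes true at exit.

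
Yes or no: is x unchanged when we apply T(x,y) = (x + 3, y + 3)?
No

Substitute T(x,y) = (x + 3, y + 3) into the expression and compare with the original.

Original: x
After applying T: (x + 3) = x + 3

This differs from the original x (difference: 3), so the expression is NOT invariant.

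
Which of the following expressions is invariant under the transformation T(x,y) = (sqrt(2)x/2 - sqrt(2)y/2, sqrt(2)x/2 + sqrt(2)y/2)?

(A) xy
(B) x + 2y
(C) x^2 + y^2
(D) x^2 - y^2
C

An expression E(x,y) is invariant under T if E(T(x,y)) = E(x,y). Here T(x,y) = (sqrt(2)x/2 - sqrt(2)y/2, sqrt(2)x/2 + sqrt(2)y/2).
Substitute the transformed coordinates into each option and compare with the original:
(A) xy  ->  (sqrt(2)x/2 - sqrt(2)y/2)(sqrt(2)x/2 + sqrt(2)y/2) = x^2/2 - y^2/2   [differs from xy: not invariant]
(B) x + 2y  ->  (sqrt(2)x/2 - sqrt(2)y/2) + 2(sqrt(2)x/2 + sqrt(2)y/2) = 3sqrt(2)x/2 + sqrt(2)y/2   [differs from x + 2y: not invariant]
(C) x^2 + y^2  ->  (sqrt(2)x/2 - sqrt(2)y/2)^2 + (sqrt(2)x/2 + sqrt(2)y/2)^2 = x^2 + y^2   [equals x^2 + y^2: invariant]
(D) x^2 - y^2  ->  (sqrt(2)x/2 - sqrt(2)y/2)^2 - (sqrt(2)x/2 + sqrt(2)y/2)^2 = -2xy   [differs from x^2 - y^2: not invariant]

Only option (C), x^2 + y^2, is unchanged by the transformation.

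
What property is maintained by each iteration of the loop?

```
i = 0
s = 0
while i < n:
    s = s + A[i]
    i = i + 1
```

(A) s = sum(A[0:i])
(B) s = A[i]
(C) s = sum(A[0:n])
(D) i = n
A

A loop invariant must hold before the first iteration and be re-established by every execution of the body.

(A) s = sum(A[0:i]): Initially i = 0 and s = 0 = sum of the empty slice A[0:0]. If s = sum(A[0:i]) holds at the top of an iteration, the body sets s to sum(A[0:i]) + A[i] = sum(A[0:i+1]) and then i to i+1, so s = sum(A[0:i]) holds again. At exit i = n, giving s = sum(A[0:n]).

The other options fail:
(B) s = A[i]: after the first iteration s = A[0] but i = 1, so s = A[i] compares s with the wrong element (and fails in general).
(C) s = sum(A[0:n]): false before the loop (s = 0, not the full sum) -- it only becomes true at exit.
(D) i = n: false initially (i = 0); it is the exit condition, not an invariant.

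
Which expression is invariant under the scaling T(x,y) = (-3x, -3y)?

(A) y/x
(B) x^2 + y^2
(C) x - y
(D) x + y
A

Under the uniform scaling T(x,y) = (-3x, -3y):
Substitute the transformed coordinates into each option and compare with the original:
(A) y/x  ->  (-3y)/(-3x) = y/x   [equals y/x: invariant]
(B) x^2 + y^2  ->  (-3x)^2 + (-3y)^2 = 9x^2 + 9y^2   [differs from x^2 + y^2: not invariant]
(C) x - y  ->  (-3x) - (-3y) = -3x + 3y   [differs from x - y: not invariant]
(D) x + y  ->  (-3x) + (-3y) = -3x - 3y   [differs from x + y: not invariant]

Only option (A), y/x, is unchanged by the transformation.
The common factor -3 cancels in a ratio of coordinates, while sums, products and sums of squares pick up factors of -3 or 9.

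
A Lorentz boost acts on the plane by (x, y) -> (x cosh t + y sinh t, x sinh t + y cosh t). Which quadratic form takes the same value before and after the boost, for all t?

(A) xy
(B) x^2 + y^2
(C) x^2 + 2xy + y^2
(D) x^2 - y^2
D

Write x' = x cosh t + y sinh t, y' = x sinh t + y cosh t and substitute into each option:
(A) xy: (x cosh t + y sinh t)(x sinh t + y cosh t) = xy(cosh^2 t + sinh^2 t) + (x^2 + y^2) sinh t cosh t = xy cosh 2t + (x^2 + y^2)(sinh 2t)/2   [not invariant for t != 0]
(B) x^2 + y^2: (x cosh t + y sinh t)^2 + (x sinh t + y cosh t)^2 = (x^2 + y^2)(cosh^2 t + sinh^2 t) + 4xy sinh t cosh t = (x^2 + y^2) cosh 2t + 2xy sinh 2t   [not invariant for t != 0]
(C) x^2 + 2xy + y^2: (x' + y')^2 with x' + y' = (x + y)(cosh t + sinh t) = (x + y)e^t, so it becomes (x + y)^2 e^(2t)   [not invariant for t != 0]
(D) x^2 - y^2: (x cosh t + y sinh t)^2 - (x sinh t + y cosh t)^2 = x^2(cosh^2 t - sinh^2 t) + 2xy(cosh t sinh t - sinh t cosh t) + y^2(sinh^2 t - cosh^2 t) = x^2 - y^2   [invariant, using cosh^2 t - sinh^2 t = 1]

Only (D) x^2 - y^2 is unchanged; it is the Minkowski form preserved by Lorentz boosts, just as x^2 + y^2 is preserved by ordinary rotations.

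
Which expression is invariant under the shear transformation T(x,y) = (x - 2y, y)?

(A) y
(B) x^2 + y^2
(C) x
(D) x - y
A

Under the shear T(x,y) = (x - 2y, y):
Substitute the transformed coordinates into each option and compare with the original:
(A) y  ->  (y) = y   [equals y: invariant]
(B) x^2 + y^2  ->  (x - 2y)^2 + (y)^2 = x^2 - 4xy + 5y^2   [differs from x^2 + y^2: not invariant]
(C) x  ->  (x - 2y) = x - 2y   [differs from x: not invariant]
(D) x - y  ->  (x - 2y) - (y) = x - 3y   [differs from x - y: not invariant]

Only option (A), y, is unchanged by the transformation.
A horizontal shear moves points parallel to the x-axis, so the y-coordinate (and any function of y alone) is unchanged.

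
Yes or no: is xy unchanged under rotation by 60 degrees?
No

Applying rotation by 60 degrees: x' = x*cos(60 degrees) - y*sin(60 degrees) = x/2 - sqrt(3)y/2, y' = x*sin(60 degrees) + y*cos(60 degrees) = sqrt(3)x/2 + y/2

Substituting into xy:
(x/2 - sqrt(3)y/2)(sqrt(3)x/2 + y/2)
= sqrt(3)x^2/4 - xy/2 - sqrt(3)y^2/4

This differs from the original expression xy, so it is NOT invariant.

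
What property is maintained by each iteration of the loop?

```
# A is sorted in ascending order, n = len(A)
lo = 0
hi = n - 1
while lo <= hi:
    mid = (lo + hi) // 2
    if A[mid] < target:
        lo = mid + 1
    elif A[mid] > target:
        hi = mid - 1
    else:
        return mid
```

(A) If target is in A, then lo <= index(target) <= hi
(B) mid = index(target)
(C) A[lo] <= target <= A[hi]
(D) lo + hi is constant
A

A loop invariant must hold before the first iteration and be re-established by every execution of the body.

(A) If target is in A, then lo <= index(target) <= hi: Before the loop [lo, hi] = [0, n-1] covers every index. When A[mid] < target, sortedness puts target strictly to the right of mid, so setting lo = mid + 1 keeps index(target) in [lo, hi]; symmetrically for hi = mid - 1. Hence 'if target is in A then lo <= index(target) <= hi' holds after every iteration, and when lo > hi it proves target is absent.

The other options fail:
(B) mid = index(target): mid is just the current probe; it equals index(target) only on the iteration that returns.
(C) A[lo] <= target <= A[hi]: fails when target is not in A (e.g. target < A[0] already violates it before the loop), so it is not maintained in general.
(D) lo + hi is constant: each iteration moves exactly one of lo, hi, so lo + hi changes (e.g. 0 + (n-1) becomes (mid+1) + (n-1)).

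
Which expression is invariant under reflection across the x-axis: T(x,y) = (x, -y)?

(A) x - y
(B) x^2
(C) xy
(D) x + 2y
B

The map is reflection across the x-axis: T(x,y) = (x, -y).
Substitute the transformed coordinates into each option and compare with the original:
(A) x - y  ->  (x) - (-y) = x + y   [differs from x - y: not invariant]
(B) x^2  ->  (x)^2 = x^2   [equals x^2: invariant]
(C) xy  ->  (x)(-y) = -xy   [differs from xy: not invariant]
(D) x + 2y  ->  (x) + 2(-y) = x - 2y   [differs from x + 2y: not invariant]

Only option (B), x^2, is unchanged by the transformation.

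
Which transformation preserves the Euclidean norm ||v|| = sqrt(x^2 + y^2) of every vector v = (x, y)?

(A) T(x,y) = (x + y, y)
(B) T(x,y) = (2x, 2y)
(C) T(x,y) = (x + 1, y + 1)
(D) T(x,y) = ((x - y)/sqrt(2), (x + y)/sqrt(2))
D

A transformation preserves a norm if ||T(v)|| = ||v|| for every v; a single vector where the norm changes rules an option out.

(A) T(x,y) = (x + y, y): v = (0, 1) has norm sqrt((0)^2 + (1)^2) = 1, but T(v) = (1, 1) has norm sqrt(2) -- not preserved.
(B) T(x,y) = (2x, 2y): v = (1, 0) has norm sqrt((1)^2 + (0)^2) = 1, but T(v) = (2, 0) has norm 2 -- not preserved.
(C) T(x,y) = (x + 1, y + 1): v = (1, 0) has norm sqrt((1)^2 + (0)^2) = 1, but T(v) = (2, 1) has norm sqrt(5) -- not preserved.
(D) T(x,y) = ((x - y)/sqrt(2), (x + y)/sqrt(2)): preserves the norm -- it is an orthogonal map (a rotation/reflection), and (sqrt(2)(x - y)/2)^2 + (sqrt(2)(x + y)/2)^2 simplifies to x^2 + y^2.

Therefore the answer is (D).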